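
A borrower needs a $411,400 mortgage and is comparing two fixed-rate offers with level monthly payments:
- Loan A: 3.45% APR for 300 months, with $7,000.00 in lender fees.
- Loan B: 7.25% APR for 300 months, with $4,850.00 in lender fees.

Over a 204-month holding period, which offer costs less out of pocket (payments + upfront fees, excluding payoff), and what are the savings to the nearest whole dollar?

Loan A: at 3.45% the monthly rate is 0.0028750, so the payment is 411,400 × 0.0028750 / (1 − 1.0028750^−300) = $2,048.55.
Loan B: at 7.25% the monthly rate is 0.0060417, so the payment is 411,400 × 0.0060417 / (1 − 1.0060417^−300) = $2,973.63.
Over 204 months: Loan A costs 204 × $2,048.55 + $7,000.00 = $424,904.20; Loan B costs 204 × $2,973.63 + $4,850.00 = $611,470.52.
Loan A is cheaper by $611,470.52 − $424,904.20 = $186,566.32.

Loan A by $186,566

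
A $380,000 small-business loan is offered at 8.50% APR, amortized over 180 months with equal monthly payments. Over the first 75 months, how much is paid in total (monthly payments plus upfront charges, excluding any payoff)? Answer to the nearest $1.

At 8.50% the monthly rate is 0.0070833, so the payment is 380,000 × 0.0070833 / (1 − 1.0070833^−180) = $3,742.01.
Total outlay = 75 × $3,742.01 = $280,650.75.

$280,651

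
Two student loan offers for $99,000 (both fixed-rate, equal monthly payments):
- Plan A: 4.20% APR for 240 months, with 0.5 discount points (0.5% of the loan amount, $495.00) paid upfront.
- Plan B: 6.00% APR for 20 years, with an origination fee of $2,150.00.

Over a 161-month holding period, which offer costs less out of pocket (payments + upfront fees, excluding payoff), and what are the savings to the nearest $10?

Plan A: at 4.20% the monthly rate is 0.0035000, so the payment is 99,000 × 0.0035000 / (1 − 1.0035000^−240) = $610.41.
Plan B: at 6.00% the monthly rate is 0.0050000, so the payment is 99,000 × 0.0050000 / (1 − 1.0050000^−240) = $709.27.
Over 161 months: Plan A costs 161 × $610.41 + $495.00 = $98,771.01; Plan B costs 161 × $709.27 + $2,150.00 = $116,342.47.
Plan A is cheaper by $116,342.47 − $98,771.01 = $17,571.46.

Plan A by $17,570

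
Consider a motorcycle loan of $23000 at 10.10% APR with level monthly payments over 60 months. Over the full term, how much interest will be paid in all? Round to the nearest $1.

Monthly rate = 10.1%/12 = 0.0084167; payment = 23,000 × 0.0084167 / (1 − (1+0.0084167)^−60) = $489.81.
Total paid = 60 × $489.81 = $29,388.60; interest = $29,388.60 − $23,000 = $6,388.60.

$6,389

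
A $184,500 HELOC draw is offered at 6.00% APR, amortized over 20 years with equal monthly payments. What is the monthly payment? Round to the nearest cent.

Monthly rate = 6%/12 = 0.0050000; payment = 184,500 × 0.0050000 / (1 − (1+0.0050000)^−240) = $1,321.82.

$1,321.82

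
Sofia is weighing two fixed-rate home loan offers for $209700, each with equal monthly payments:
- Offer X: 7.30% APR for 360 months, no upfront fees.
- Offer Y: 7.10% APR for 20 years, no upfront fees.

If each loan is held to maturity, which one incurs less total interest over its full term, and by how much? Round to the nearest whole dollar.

Offer X: monthly rate = 7.3%/12 = 0.0060833; payment = 209,700 × 0.0060833 / (1 − (1+0.0060833)^−360) = $1,437.64.
Total interest on Offer X = 360 × $1,437.64 − $209,700 = $307,850.40.
Offer Y: monthly rate = 7.1%/12 = 0.0059167; payment = 209,700 × 0.0059167 / (1 − (1+0.0059167)^−240) = $1,638.41.
Total interest on Offer Y = 240 × $1,638.41 − $209,700 = $183,518.40.
Offer Y is lower by $124,332.00.

Offer Y by $124,332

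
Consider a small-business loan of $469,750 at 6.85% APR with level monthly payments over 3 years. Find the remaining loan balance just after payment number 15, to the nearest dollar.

$285,643

With monthly rate i = 6.85%/12 = 0.0057083, the balance after k of n payments is P · [(1+i)^n − (1+i)^k] / [(1+i)^n − 1].
(1+0.0057083)^36 = 1.22742158 and (1+0.0057083)^15 = 1.08913253, so the balance is 469,750 × (1.22742158 − 1.08913253) / (1.22742158 − 1) = $285,642.55.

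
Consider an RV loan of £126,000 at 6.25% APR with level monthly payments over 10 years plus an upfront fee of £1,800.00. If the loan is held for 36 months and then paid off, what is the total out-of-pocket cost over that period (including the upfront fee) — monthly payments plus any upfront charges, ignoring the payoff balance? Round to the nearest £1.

£52,730

Monthly rate = 6.25%/12 = 0.0052083; payment = 126,000 × 0.0052083 / (1 − (1+0.0052083)^−120) = £1,414.73.
Total outlay = 36 × £1,414.73 + £1,800.00 = £52,730.28.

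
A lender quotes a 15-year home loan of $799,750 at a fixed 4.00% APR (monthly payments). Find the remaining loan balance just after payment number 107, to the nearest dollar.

$382,753

With monthly rate i = 4%/12 = 0.0033333, the balance after k of n payments is P · [(1+i)^n − (1+i)^k] / [(1+i)^n − 1].
(1+0.0033333)^180 = 1.82030163 and (1+0.0033333)^107 = 1.42771254, so the balance is 799,750 × (1.82030163 − 1.42771254) / (1.82030163 − 1) = $382,753.26.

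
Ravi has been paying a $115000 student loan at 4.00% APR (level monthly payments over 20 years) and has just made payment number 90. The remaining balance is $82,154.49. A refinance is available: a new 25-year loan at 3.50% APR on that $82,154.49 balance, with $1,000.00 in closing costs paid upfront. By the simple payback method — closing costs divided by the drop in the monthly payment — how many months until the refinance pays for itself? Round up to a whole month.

4 months

Current payment = 115,000 × 4%/12 / (1 − (1+0.0033333)^−240) = $696.88.
Refinanced payment = 82,154.49 × 0.0029167 / (1 − (1+0.0029167)^−300) = $411.28.
Monthly savings = $696.88 − $411.28 = $285.60.
Break-even = $1,000.00 / $285.60 = 3.50 → 4 months.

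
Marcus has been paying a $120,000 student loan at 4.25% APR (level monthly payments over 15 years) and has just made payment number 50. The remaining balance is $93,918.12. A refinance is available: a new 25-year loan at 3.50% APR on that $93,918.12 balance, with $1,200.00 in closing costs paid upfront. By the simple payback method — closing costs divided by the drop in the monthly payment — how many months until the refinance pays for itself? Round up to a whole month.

3 months

Current payment = 120,000 × 4.25%/12 / (1 − (1+0.0035417)^−180) = $902.73.
Refinanced payment = 93,918.12 × 0.0029167 / (1 − (1+0.0029167)^−300) = $470.18.
Monthly savings = $902.73 − $470.18 = $432.55.
Break-even = $1,200.00 / $432.55 = 2.77 → 3 months.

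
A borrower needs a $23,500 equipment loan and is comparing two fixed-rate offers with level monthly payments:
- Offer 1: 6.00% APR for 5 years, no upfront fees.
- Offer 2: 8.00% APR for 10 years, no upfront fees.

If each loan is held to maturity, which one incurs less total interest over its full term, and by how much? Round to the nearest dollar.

Offer 1: at 6.00% the monthly rate is 0.0050000, so the payment is 23,500 × 0.0050000 / (1 − 1.0050000^−60) = $454.32.
Total interest on Offer 1 = 60 × $454.32 − $23,500 = $3,759.20.
Offer 2: monthly rate = 8%/12 = 0.0066667; payment = 23,500 × 0.0066667 / (1 − (1+0.0066667)^−120) = $285.12.
Total interest on Offer 2 = 120 × $285.12 − $23,500 = $10,714.40.
Offer 1 is lower by $6,955.20.

Offer 1 by $6,955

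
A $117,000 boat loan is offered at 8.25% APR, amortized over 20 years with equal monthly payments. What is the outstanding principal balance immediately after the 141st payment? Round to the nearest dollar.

With monthly rate i = 8.25%/12 = 0.0068750, the balance after k of n payments is P · [(1+i)^n − (1+i)^k] / [(1+i)^n − 1].
(1+0.0068750)^240 = 5.17766399 and (1+0.0068750)^141 = 2.62756607, so the balance is 117,000 × (5.17766399 − 2.62756607) / (5.17766399 − 1) = $71,418.25.

$71,418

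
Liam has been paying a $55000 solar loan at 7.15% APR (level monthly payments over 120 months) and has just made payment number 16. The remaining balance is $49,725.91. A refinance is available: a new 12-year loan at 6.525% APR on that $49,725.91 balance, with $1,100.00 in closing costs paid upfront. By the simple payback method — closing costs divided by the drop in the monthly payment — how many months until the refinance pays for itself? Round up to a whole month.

8 months

Current payment = 55,000 × 7.15%/12 / (1 − (1+0.0059583)^−120) = $642.86.
Refinanced payment = 49,725.91 × 0.0054375 / (1 − (1+0.0054375)^−144) = $498.87.
Monthly savings = $642.86 − $498.87 = $143.99.
Break-even = $1,100.00 / $143.99 = 7.64 → 8 months.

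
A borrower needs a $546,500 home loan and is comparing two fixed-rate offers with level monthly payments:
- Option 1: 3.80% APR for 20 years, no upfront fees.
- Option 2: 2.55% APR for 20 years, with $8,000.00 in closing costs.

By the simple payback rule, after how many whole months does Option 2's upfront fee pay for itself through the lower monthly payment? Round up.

Option 1: monthly rate = 3.8%/12 = 0.0031667; payment = 546,500 × 0.0031667 / (1 − (1+0.0031667)^−240) = $3,254.37.
Option 2: at 2.55% the monthly rate is 0.0021250, so the payment is 546,500 × 0.0021250 / (1 − 1.0021250^−240) = $2,909.25.
Monthly savings = $3,254.37 − $2,909.25 = $345.12.
Break-even = $8,000.00 / $345.12 = 23.18 → 24 months.

24 months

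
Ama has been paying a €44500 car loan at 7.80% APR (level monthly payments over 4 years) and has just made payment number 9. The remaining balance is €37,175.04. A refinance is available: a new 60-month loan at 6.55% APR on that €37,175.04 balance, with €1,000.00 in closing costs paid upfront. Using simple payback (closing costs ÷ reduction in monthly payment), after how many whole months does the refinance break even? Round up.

Current payment = 44,500 × 7.8%/12 / (1 − (1+0.0065000)^−48) = €1,082.20.
Refinanced payment = 37,175.04 × 0.0054583 / (1 − (1+0.0054583)^−60) = €728.24.
Monthly savings = €1,082.20 − €728.24 = €353.96.
Break-even = €1,000.00 / €353.96 = 2.83 → 3 months.

3 months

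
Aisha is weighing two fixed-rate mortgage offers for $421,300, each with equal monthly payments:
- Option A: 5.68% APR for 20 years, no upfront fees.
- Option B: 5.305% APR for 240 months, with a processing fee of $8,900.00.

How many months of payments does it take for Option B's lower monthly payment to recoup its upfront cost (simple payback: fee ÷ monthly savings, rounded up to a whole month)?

100 months

Option A: at 5.68% the monthly rate is 0.0047333, so the payment is 421,300 × 0.0047333 / (1 − 1.0047333^−240) = $2,941.07.
Option B: at 5.305% the monthly rate is 0.0044208, so the payment is 421,300 × 0.0044208 / (1 − 1.0044208^−240) = $2,851.87.
Monthly savings = $2,941.07 − $2,851.87 = $89.20.
Break-even = $8,900.00 / $89.20 = 99.78 → 100 months.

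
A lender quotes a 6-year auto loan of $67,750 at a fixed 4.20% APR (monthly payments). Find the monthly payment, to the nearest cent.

Monthly rate = 4.2%/12 = 0.0035000; payment = 67,750 × 0.0035000 / (1 − (1+0.0035000)^−72) = $1,066.15.

$1,066.15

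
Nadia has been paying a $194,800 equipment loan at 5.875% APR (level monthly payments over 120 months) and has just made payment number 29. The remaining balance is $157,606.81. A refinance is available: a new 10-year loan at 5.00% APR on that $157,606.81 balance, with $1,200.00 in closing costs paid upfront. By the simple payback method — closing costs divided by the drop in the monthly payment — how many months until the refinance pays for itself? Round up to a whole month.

3 months

Current payment = 194,800 × 5.875%/12 / (1 − (1+0.0048958)^−120) = $2,150.47.
Refinanced payment = 157,606.81 × 0.0041667 / (1 − (1+0.0041667)^−120) = $1,671.66.
Monthly savings = $2,150.47 − $1,671.66 = $478.81.
Break-even = $1,200.00 / $478.81 = 2.51 → 3 months.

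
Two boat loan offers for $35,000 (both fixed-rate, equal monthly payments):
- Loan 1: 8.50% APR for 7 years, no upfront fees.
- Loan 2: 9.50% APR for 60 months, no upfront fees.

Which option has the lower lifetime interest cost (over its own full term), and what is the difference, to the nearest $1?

Loan 1: monthly rate = 8.5%/12 = 0.0070833; payment = 35,000 × 0.0070833 / (1 − (1+0.0070833)^−84) = $554.28.
Total interest on Loan 1 = 84 × $554.28 − $35,000 = $11,559.52.
Loan 2: monthly rate = 9.5%/12 = 0.0079167; payment = 35,000 × 0.0079167 / (1 − (1+0.0079167)^−60) = $735.07.
Total interest on Loan 2 = 60 × $735.07 − $35,000 = $9,104.20.
Loan 2 is lower by $2,455.32.

Loan 2 by $2,455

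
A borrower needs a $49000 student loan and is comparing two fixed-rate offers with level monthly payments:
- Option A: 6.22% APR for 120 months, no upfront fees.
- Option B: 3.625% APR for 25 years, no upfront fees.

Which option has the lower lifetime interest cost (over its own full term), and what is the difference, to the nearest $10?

Option A by $8,650

Option A: at 6.22% the monthly rate is 0.0051833, so the payment is 49,000 × 0.0051833 / (1 − 1.0051833^−120) = $549.43.
Total interest on Option A = 120 × $549.43 − $49,000 = $16,931.60.
Option B: monthly rate = 3.625%/12 = 0.0030208; payment = 49,000 × 0.0030208 / (1 − (1+0.0030208)^−300) = $248.60.
Total interest on Option B = 300 × $248.60 − $49,000 = $25,580.00.
Option A is lower by $8,648.40.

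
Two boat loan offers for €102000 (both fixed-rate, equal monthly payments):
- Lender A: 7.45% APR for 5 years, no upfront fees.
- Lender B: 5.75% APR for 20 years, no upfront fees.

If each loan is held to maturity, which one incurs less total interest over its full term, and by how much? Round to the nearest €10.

Lender A: monthly rate = 7.45%/12 = 0.0062083; payment = 102,000 × 0.0062083 / (1 − (1+0.0062083)^−60) = €2,041.45.
Total interest on Lender A = 60 × €2,041.45 − €102,000 = €20,487.00.
Lender B: monthly rate = 5.75%/12 = 0.0047917; payment = 102,000 × 0.0047917 / (1 − (1+0.0047917)^−240) = €716.13.
Total interest on Lender B = 240 × €716.13 − €102,000 = €69,871.20.
Lender A is lower by €49,384.20.

Lender A by €49,380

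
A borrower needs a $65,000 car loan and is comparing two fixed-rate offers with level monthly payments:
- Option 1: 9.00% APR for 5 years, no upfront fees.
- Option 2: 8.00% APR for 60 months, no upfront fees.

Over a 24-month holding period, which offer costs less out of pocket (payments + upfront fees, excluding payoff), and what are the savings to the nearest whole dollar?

Option 1: monthly rate = 9%/12 = 0.0075000; payment = 65,000 × 0.0075000 / (1 − (1+0.0075000)^−60) = $1,349.29.
Option 2: at 8.00% the monthly rate is 0.0066667, so the payment is 65,000 × 0.0066667 / (1 − 1.0066667^−60) = $1,317.97.
Over 24 months: Option 1 costs 24 × $1,349.29 = $32,382.96; Option 2 costs 24 × $1,317.97 = $31,631.28.
Option 2 is cheaper by $32,382.96 − $31,631.28 = $751.68.

Option 2 by $752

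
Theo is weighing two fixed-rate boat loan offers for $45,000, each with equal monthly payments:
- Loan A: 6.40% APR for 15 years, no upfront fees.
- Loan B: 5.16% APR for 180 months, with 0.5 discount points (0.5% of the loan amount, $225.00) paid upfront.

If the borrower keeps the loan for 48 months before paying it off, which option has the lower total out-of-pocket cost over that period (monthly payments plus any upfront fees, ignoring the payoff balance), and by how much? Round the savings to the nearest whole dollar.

Loan B by $1,211

Loan A: monthly rate = 6.4%/12 = 0.0053333; payment = 45,000 × 0.0053333 / (1 − (1+0.0053333)^−180) = $389.53.
Loan B: at 5.16% the monthly rate is 0.0043000, so the payment is 45,000 × 0.0043000 / (1 − 1.0043000^−180) = $359.62.
Over 48 months: Loan A costs 48 × $389.53 = $18,697.44; Loan B costs 48 × $359.62 + $225.00 = $17,486.76.
Loan B is cheaper by $18,697.44 − $17,486.76 = $1,210.68.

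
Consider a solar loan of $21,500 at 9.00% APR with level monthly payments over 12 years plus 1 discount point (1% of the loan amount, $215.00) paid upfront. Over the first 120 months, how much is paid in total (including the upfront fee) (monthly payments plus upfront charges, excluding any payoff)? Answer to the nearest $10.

At 9.00% the monthly rate is 0.0075000, so the payment is 21,500 × 0.0075000 / (1 − 1.0075000^−144) = $244.68.
Total outlay = 120 × $244.68 + $215.00 = $29,576.60.

$29,580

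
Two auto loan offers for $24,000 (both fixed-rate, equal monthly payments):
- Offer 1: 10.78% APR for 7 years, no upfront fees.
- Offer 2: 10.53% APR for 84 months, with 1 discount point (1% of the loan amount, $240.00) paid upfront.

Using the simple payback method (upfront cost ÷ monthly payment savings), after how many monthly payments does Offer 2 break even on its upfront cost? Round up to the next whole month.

77 months

Offer 1: at 10.78% the monthly rate is 0.0089833, so the payment is 24,000 × 0.0089833 / (1 − 1.0089833^−84) = $408.17.
Offer 2: monthly rate = 10.53%/12 = 0.0087750; payment = 24,000 × 0.0087750 / (1 − (1+0.0087750)^−84) = $405.03.
Monthly savings = $408.17 − $405.03 = $3.14.
Break-even = $240.00 / $3.14 = 76.43 → 77 months.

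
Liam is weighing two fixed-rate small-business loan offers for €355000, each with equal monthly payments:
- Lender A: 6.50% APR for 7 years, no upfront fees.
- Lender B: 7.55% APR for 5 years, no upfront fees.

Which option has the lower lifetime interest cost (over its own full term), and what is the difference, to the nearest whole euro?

Lender B by €15,496

Lender A: monthly rate = 6.5%/12 = 0.0054167; payment = 355,000 × 0.0054167 / (1 − (1+0.0054167)^−84) = €5,271.55.
Total interest on Lender A = 84 × €5,271.55 − €355,000 = €87,810.20.
Lender B: at 7.55% the monthly rate is 0.0062917, so the payment is 355,000 × 0.0062917 / (1 − 1.0062917^−60) = €7,121.91.
Total interest on Lender B = 60 × €7,121.91 − €355,000 = €72,314.60.
Lender B is lower by €15,495.60.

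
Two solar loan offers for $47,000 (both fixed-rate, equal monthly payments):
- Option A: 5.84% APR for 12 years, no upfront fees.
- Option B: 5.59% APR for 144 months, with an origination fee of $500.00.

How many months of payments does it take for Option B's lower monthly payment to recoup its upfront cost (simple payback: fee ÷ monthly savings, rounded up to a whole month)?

Option A: monthly rate = 5.84%/12 = 0.0048667; payment = 47,000 × 0.0048667 / (1 − (1+0.0048667)^−144) = $454.77.
Option B: at 5.59% the monthly rate is 0.0046583, so the payment is 47,000 × 0.0046583 / (1 − 1.0046583^−144) = $448.74.
Monthly savings = $454.77 − $448.74 = $6.03.
Break-even = $500.00 / $6.03 = 82.92 → 83 months.

83 months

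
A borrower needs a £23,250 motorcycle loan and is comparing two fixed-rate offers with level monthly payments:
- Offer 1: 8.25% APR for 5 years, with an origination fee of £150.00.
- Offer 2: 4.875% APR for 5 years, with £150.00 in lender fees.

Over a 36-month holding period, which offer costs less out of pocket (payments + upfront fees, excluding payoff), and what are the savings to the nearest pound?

Offer 1: at 8.25% the monthly rate is 0.0068750, so the payment is 23,250 × 0.0068750 / (1 − 1.0068750^−60) = £474.21.
Offer 2: at 4.875% the monthly rate is 0.0040625, so the payment is 23,250 × 0.0040625 / (1 − 1.0040625^−60) = £437.43.
Over 36 months: Offer 1 costs 36 × £474.21 + £150.00 = £17,221.56; Offer 2 costs 36 × £437.43 + £150.00 = £15,897.48.
Offer 2 is cheaper by £17,221.56 − £15,897.48 = £1,324.08.

Offer 2 by £1,324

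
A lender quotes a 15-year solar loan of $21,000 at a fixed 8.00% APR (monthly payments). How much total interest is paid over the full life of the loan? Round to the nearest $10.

At 8.00% the monthly rate is 0.0066667, so the payment is 21,000 × 0.0066667 / (1 − 1.0066667^−180) = $200.69.
Total paid = 180 × $200.69 = $36,124.20; interest = $36,124.20 − $21,000 = $15,124.20.

$15,120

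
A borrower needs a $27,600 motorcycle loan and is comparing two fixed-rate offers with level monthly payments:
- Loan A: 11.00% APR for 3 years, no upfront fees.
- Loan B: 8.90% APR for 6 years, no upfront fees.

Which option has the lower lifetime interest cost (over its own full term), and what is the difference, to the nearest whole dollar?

Loan A by $3,193

Loan A: at 11.00% the monthly rate is 0.0091667, so the payment is 27,600 × 0.0091667 / (1 − 1.0091667^−36) = $903.59.
Total interest on Loan A = 36 × $903.59 − $27,600 = $4,929.24.
Loan B: monthly rate = 8.9%/12 = 0.0074167; payment = 27,600 × 0.0074167 / (1 − (1+0.0074167)^−72) = $496.14.
Total interest on Loan B = 72 × $496.14 − $27,600 = $8,122.08.
Loan A is lower by $3,192.84.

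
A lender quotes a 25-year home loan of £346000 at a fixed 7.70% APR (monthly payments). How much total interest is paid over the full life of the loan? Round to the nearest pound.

£434,627

At 7.70% the monthly rate is 0.0064167, so the payment is 346,000 × 0.0064167 / (1 − 1.0064167^−300) = £2,602.09.
Total paid = 300 × £2,602.09 = £780,627.00; interest = £780,627.00 − £346,000 = £434,627.00.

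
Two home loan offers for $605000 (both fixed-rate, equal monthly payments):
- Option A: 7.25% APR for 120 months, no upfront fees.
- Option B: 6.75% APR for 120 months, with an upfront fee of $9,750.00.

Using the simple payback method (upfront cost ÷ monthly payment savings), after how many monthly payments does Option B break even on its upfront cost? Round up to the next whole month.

Option A: monthly rate = 7.25%/12 = 0.0060417; payment = 605,000 × 0.0060417 / (1 − (1+0.0060417)^−120) = $7,102.76.
Option B: at 6.75% the monthly rate is 0.0056250, so the payment is 605,000 × 0.0056250 / (1 − 1.0056250^−120) = $6,946.86.
Monthly savings = $7,102.76 − $6,946.86 = $155.90.
Break-even = $9,750.00 / $155.90 = 62.54 → 63 months.

63 months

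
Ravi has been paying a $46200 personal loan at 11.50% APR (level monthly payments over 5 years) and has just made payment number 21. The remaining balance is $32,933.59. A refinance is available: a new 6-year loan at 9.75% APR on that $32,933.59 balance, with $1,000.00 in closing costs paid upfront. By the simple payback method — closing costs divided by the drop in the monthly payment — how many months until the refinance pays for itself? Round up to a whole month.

3 months

Current payment = 46,200 × 11.5%/12 / (1 − (1+0.0095833)^−60) = $1,016.06.
Refinanced payment = 32,933.59 × 0.0081250 / (1 − (1+0.0081250)^−72) = $605.98.
Monthly savings = $1,016.06 − $605.98 = $410.08.
Break-even = $1,000.00 / $410.08 = 2.44 → 3 months.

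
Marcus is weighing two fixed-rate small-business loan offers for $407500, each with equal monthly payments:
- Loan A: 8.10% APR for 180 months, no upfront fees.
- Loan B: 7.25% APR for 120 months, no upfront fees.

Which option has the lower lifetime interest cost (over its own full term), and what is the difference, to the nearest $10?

Loan B by $131,120

Loan A: at 8.10% the monthly rate is 0.0067500, so the payment is 407,500 × 0.0067500 / (1 − 1.0067500^−180) = $3,917.84.
Total interest on Loan A = 180 × $3,917.84 − $407,500 = $297,711.20.
Loan B: at 7.25% the monthly rate is 0.0060417, so the payment is 407,500 × 0.0060417 / (1 − 1.0060417^−120) = $4,784.09.
Total interest on Loan B = 120 × $4,784.09 − $407,500 = $166,590.80.
Loan B is lower by $131,120.40.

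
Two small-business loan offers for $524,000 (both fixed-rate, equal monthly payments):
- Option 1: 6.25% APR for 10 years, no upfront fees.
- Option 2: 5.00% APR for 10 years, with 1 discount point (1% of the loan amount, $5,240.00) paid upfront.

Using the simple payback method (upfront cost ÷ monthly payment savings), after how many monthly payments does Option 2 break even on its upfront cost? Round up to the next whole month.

17 months

Option 1: at 6.25% the monthly rate is 0.0052083, so the payment is 524,000 × 0.0052083 / (1 − 1.0052083^−120) = $5,883.48.
Option 2: at 5.00% the monthly rate is 0.0041667, so the payment is 524,000 × 0.0041667 / (1 − 1.0041667^−120) = $5,557.83.
Monthly savings = $5,883.48 − $5,557.83 = $325.65.
Break-even = $5,240.00 / $325.65 = 16.09 → 17 months.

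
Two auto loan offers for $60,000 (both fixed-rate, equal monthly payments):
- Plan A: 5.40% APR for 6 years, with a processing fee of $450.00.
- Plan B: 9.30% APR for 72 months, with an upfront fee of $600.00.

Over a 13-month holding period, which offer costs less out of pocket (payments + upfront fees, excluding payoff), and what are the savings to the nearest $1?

Plan A: at 5.40% the monthly rate is 0.0045000, so the payment is 60,000 × 0.0045000 / (1 − 1.0045000^−72) = $977.47.
Plan B: monthly rate = 9.3%/12 = 0.0077500; payment = 60,000 × 0.0077500 / (1 − (1+0.0077500)^−72) = $1,090.49.
Over 13 months: Plan A costs 13 × $977.47 + $450.00 = $13,157.11; Plan B costs 13 × $1,090.49 + $600.00 = $14,776.37.
Plan A is cheaper by $14,776.37 − $13,157.11 = $1,619.26.

Plan A by $1,619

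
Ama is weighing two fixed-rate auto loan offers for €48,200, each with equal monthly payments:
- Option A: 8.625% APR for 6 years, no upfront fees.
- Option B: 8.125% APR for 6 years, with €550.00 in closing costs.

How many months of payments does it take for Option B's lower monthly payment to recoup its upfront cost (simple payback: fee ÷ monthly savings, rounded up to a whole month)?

47 months

Option A: monthly rate = 8.625%/12 = 0.0071875; payment = 48,200 × 0.0071875 / (1 − (1+0.0071875)^−72) = €859.89.
Option B: monthly rate = 8.125%/12 = 0.0067708; payment = 48,200 × 0.0067708 / (1 − (1+0.0067708)^−72) = €848.05.
Monthly savings = €859.89 − €848.05 = €11.84.
Break-even = €550.00 / €11.84 = 46.45 → 47 months.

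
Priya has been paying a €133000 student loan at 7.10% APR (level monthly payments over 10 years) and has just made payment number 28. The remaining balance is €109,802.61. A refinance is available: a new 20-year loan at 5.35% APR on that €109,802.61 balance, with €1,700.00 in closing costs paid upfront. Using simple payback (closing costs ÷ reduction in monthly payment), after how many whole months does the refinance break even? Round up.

3 months

Current payment = 133,000 × 7.1%/12 / (1 − (1+0.0059167)^−120) = €1,551.11.
Refinanced payment = 109,802.61 × 0.0044583 / (1 − (1+0.0044583)^−240) = €746.05.
Monthly savings = €1,551.11 − €746.05 = €805.06.
Break-even = €1,700.00 / €805.06 = 2.11 → 3 months.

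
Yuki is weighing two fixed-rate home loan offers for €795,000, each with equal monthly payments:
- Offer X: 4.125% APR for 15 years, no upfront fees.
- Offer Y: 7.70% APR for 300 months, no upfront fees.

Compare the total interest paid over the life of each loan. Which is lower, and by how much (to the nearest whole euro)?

Offer X by €726,158

Offer X: at 4.125% the monthly rate is 0.0034375, so the payment is 795,000 × 0.0034375 / (1 − 1.0034375^−180) = €5,930.44.
Total interest on Offer X = 180 × €5,930.44 − €795,000 = €272,479.20.
Offer Y: at 7.70% the monthly rate is 0.0064167, so the payment is 795,000 × 0.0064167 / (1 − 1.0064167^−300) = €5,978.79.
Total interest on Offer Y = 300 × €5,978.79 − €795,000 = €998,637.00.
Offer X is lower by €726,157.80.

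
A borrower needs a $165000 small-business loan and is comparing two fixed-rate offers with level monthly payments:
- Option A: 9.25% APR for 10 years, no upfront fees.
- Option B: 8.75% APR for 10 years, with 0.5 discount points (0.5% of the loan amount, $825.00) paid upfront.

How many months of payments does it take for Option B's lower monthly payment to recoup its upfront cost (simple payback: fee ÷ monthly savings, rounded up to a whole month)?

19 months

Option A: monthly rate = 9.25%/12 = 0.0077083; payment = 165,000 × 0.0077083 / (1 − (1+0.0077083)^−120) = $2,112.54.
Option B: at 8.75% the monthly rate is 0.0072917, so the payment is 165,000 × 0.0072917 / (1 − 1.0072917^−120) = $2,067.89.
Monthly savings = $2,112.54 − $2,067.89 = $44.65.
Break-even = $825.00 / $44.65 = 18.48 → 19 months.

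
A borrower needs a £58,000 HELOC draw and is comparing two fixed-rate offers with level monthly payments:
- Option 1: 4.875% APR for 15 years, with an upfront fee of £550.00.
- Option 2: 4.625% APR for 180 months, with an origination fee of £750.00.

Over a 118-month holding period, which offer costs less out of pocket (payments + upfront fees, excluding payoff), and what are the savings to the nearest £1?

Option 1: monthly rate = 4.875%/12 = 0.0040625; payment = 58,000 × 0.0040625 / (1 − (1+0.0040625)^−180) = £454.89.
Option 2: at 4.625% the monthly rate is 0.0038542, so the payment is 58,000 × 0.0038542 / (1 − 1.0038542^−180) = £447.41.
Over 118 months: Option 1 costs 118 × £454.89 + £550.00 = £54,227.02; Option 2 costs 118 × £447.41 + £750.00 = £53,544.38.
Option 2 is cheaper by £54,227.02 − £53,544.38 = £682.64.

Option 2 by £683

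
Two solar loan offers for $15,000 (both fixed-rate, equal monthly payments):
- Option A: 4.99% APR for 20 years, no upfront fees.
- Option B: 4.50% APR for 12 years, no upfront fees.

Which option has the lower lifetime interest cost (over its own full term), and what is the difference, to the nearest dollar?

Option B by $4,298

Option A: at 4.99% the monthly rate is 0.0041583, so the payment is 15,000 × 0.0041583 / (1 − 1.0041583^−240) = $98.91.
Total interest on Option A = 240 × $98.91 − $15,000 = $8,738.40.
Option B: at 4.50% the monthly rate is 0.0037500, so the payment is 15,000 × 0.0037500 / (1 − 1.0037500^−144) = $135.00.
Total interest on Option B = 144 × $135.00 − $15,000 = $4,440.00.
Option B is lower by $4,298.40.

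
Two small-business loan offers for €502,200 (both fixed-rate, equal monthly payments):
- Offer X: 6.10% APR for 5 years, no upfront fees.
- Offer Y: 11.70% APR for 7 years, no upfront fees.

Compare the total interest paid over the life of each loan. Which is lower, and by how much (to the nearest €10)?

Offer X by €153,990

Offer X: at 6.10% the monthly rate is 0.0050833, so the payment is 502,200 × 0.0050833 / (1 − 1.0050833^−60) = €9,732.30.
Total interest on Offer X = 60 × €9,732.30 − €502,200 = €81,738.00.
Offer Y: at 11.70% the monthly rate is 0.0097500, so the payment is 502,200 × 0.0097500 / (1 − 1.0097500^−84) = €8,784.83.
Total interest on Offer Y = 84 × €8,784.83 − €502,200 = €235,725.72.
Offer X is lower by €153,987.72.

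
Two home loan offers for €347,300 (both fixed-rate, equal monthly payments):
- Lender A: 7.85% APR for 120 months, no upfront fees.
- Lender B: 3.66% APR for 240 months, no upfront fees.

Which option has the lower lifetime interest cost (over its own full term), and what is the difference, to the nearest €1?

Lender A: monthly rate = 7.85%/12 = 0.0065417; payment = 347,300 × 0.0065417 / (1 − (1+0.0065417)^−120) = €4,186.23.
Total interest on Lender A = 120 × €4,186.23 − €347,300 = €155,047.60.
Lender B: monthly rate = 3.66%/12 = 0.0030500; payment = 347,300 × 0.0030500 / (1 − (1+0.0030500)^−240) = €2,042.87.
Total interest on Lender B = 240 × €2,042.87 − €347,300 = €142,988.80.
Lender B is lower by €12,058.80.

Lender B by €12,059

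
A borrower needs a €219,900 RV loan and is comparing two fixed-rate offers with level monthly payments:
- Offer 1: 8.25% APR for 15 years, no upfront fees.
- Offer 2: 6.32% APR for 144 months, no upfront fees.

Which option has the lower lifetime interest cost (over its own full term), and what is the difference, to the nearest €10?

Offer 2 by €69,720

Offer 1: monthly rate = 8.25%/12 = 0.0068750; payment = 219,900 × 0.0068750 / (1 − (1+0.0068750)^−180) = €2,133.34.
Total interest on Offer 1 = 180 × €2,133.34 − €219,900 = €164,101.20.
Offer 2: at 6.32% the monthly rate is 0.0052667, so the payment is 219,900 × 0.0052667 / (1 − 1.0052667^−144) = €2,182.49.
Total interest on Offer 2 = 144 × €2,182.49 − €219,900 = €94,378.56.
Offer 2 is lower by €69,722.64.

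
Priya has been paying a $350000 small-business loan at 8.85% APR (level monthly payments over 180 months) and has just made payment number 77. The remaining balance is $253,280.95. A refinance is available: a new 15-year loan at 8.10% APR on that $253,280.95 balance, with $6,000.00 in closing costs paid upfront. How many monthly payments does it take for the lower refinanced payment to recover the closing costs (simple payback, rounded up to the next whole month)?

6 months

Current payment = 350,000 × 8.85%/12 / (1 − (1+0.0073750)^−180) = $3,518.77.
Refinanced payment = 253,280.95 × 0.0067500 / (1 − (1+0.0067500)^−180) = $2,435.13.
Monthly savings = $3,518.77 − $2,435.13 = $1,083.64.
Break-even = $6,000.00 / $1,083.64 = 5.54 → 6 months.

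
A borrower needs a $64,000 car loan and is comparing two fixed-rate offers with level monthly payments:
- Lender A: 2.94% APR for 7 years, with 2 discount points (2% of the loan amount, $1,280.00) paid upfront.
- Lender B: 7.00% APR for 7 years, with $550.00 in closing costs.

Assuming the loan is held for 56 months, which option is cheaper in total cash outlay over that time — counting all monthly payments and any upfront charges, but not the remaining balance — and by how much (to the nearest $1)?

Lender A by $6,103

Lender A: at 2.94% the monthly rate is 0.0024500, so the payment is 64,000 × 0.0024500 / (1 − 1.0024500^−84) = $843.92.
Lender B: monthly rate = 7%/12 = 0.0058333; payment = 64,000 × 0.0058333 / (1 − (1+0.0058333)^−84) = $965.93.
Over 56 months: Lender A costs 56 × $843.92 + $1,280.00 = $48,539.52; Lender B costs 56 × $965.93 + $550.00 = $54,642.08.
Lender A is cheaper by $54,642.08 − $48,539.52 = $6,102.56.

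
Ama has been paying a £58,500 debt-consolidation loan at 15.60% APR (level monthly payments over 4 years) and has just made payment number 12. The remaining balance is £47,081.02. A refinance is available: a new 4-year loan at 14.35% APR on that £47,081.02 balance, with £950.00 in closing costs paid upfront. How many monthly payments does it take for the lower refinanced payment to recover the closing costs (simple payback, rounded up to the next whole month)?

Current payment = 58,500 × 15.6%/12 / (1 − (1+0.0130000)^−48) = £1,645.95.
Refinanced payment = 47,081.02 × 0.0119583 / (1 − (1+0.0119583)^−48) = £1,294.84.
Monthly savings = £1,645.95 − £1,294.84 = £351.11.
Break-even = £950.00 / £351.11 = 2.71 → 3 months.

3 months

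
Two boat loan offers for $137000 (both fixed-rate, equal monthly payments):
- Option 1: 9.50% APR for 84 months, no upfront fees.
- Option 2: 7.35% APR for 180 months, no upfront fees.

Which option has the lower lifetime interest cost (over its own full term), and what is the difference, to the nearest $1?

Option 1 by $38,418

Option 1: at 9.50% the monthly rate is 0.0079167, so the payment is 137,000 × 0.0079167 / (1 − 1.0079167^−84) = $2,239.13.
Total interest on Option 1 = 84 × $2,239.13 − $137,000 = $51,086.92.
Option 2: at 7.35% the monthly rate is 0.0061250, so the payment is 137,000 × 0.0061250 / (1 − 1.0061250^−180) = $1,258.36.
Total interest on Option 2 = 180 × $1,258.36 − $137,000 = $89,504.80.
Option 1 is lower by $38,417.88.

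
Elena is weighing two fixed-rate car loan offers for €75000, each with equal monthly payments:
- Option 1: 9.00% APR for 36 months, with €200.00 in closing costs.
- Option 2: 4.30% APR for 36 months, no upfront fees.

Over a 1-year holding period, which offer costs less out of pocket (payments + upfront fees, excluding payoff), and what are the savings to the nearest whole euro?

Option 2 by €2,128

Option 1: at 9.00% the monthly rate is 0.0075000, so the payment is 75,000 × 0.0075000 / (1 − 1.0075000^−36) = €2,384.98.
Option 2: at 4.30% the monthly rate is 0.0035833, so the payment is 75,000 × 0.0035833 / (1 − 1.0035833^−36) = €2,224.32.
Over 12 months: Option 1 costs 12 × €2,384.98 + €200.00 = €28,819.76; Option 2 costs 12 × €2,224.32 = €26,691.84.
Option 2 is cheaper by €28,819.76 − €26,691.84 = €2,127.92.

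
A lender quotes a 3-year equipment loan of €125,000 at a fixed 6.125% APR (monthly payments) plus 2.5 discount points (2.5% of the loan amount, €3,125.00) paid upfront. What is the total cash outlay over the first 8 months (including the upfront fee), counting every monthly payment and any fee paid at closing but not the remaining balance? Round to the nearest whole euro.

At 6.125% the monthly rate is 0.0051042, so the payment is 125,000 × 0.0051042 / (1 − 1.0051042^−36) = €3,809.83.
Total outlay = 8 × €3,809.83 + €3,125.00 = €33,603.64.

€33,604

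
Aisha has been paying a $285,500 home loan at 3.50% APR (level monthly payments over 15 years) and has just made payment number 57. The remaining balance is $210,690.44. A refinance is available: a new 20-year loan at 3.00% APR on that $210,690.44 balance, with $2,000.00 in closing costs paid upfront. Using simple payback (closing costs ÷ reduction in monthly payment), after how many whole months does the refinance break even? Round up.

Current payment = 285,500 × 3.5%/12 / (1 − (1+0.0029167)^−180) = $2,040.99.
Refinanced payment = 210,690.44 × 0.0025000 / (1 − (1+0.0025000)^−240) = $1,168.48.
Monthly savings = $2,040.99 − $1,168.48 = $872.51.
Break-even = $2,000.00 / $872.51 = 2.29 → 3 months.

3 months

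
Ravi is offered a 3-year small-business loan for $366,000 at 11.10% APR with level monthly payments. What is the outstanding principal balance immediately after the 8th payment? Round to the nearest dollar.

$294,813

With monthly rate i = 11.1%/12 = 0.0092500, the balance after k of n payments is P · [(1+i)^n − (1+i)^k] / [(1+i)^n − 1].
(1+0.0092500)^36 = 1.39301339 and (1+0.0092500)^8 = 1.07644059, so the balance is 366,000 × (1.39301339 − 1.07644059) / (1.39301339 − 1) = $294,813.48.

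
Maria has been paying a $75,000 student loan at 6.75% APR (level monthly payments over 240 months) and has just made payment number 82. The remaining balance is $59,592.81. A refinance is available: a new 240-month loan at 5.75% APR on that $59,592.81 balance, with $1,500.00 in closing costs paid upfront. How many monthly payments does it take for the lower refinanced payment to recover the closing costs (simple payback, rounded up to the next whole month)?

Current payment = 75,000 × 6.75%/12 / (1 − (1+0.0056250)^−240) = $570.27.
Refinanced payment = 59,592.81 × 0.0047917 / (1 − (1+0.0047917)^−240) = $418.39.
Monthly savings = $570.27 − $418.39 = $151.88.
Break-even = $1,500.00 / $151.88 = 9.88 → 10 months.

10 months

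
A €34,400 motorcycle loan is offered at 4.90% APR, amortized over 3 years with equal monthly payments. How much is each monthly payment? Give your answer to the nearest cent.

Monthly rate = 4.9%/12 = 0.0040833; payment = 34,400 × 0.0040833 / (1 − (1+0.0040833)^−36) = €1,029.46.

€1,029.46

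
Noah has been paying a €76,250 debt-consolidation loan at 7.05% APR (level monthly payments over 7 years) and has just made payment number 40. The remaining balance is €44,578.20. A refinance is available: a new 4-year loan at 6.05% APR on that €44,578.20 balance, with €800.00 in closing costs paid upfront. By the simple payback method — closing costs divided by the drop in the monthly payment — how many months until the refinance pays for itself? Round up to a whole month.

8 months

Current payment = 76,250 × 7.05%/12 / (1 − (1+0.0058750)^−84) = €1,152.68.
Refinanced payment = 44,578.20 × 0.0050417 / (1 − (1+0.0050417)^−48) = €1,047.94.
Monthly savings = €1,152.68 − €1,047.94 = €104.74.
Break-even = €800.00 / €104.74 = 7.64 → 8 months.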